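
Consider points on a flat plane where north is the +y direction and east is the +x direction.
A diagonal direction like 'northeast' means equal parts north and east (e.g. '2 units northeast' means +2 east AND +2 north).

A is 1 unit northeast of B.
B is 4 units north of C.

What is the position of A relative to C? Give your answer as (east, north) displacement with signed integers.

Answer: A is at (east=1, north=5) relative to C.

Derivation:
Place C at the origin (east=0, north=0).
  B is 4 units north of C: delta (east=+0, north=+4); B at (east=0, north=4).
  A is 1 unit northeast of B: delta (east=+1, north=+1); A at (east=1, north=5).
Therefore A relative to C: (east=1, north=5).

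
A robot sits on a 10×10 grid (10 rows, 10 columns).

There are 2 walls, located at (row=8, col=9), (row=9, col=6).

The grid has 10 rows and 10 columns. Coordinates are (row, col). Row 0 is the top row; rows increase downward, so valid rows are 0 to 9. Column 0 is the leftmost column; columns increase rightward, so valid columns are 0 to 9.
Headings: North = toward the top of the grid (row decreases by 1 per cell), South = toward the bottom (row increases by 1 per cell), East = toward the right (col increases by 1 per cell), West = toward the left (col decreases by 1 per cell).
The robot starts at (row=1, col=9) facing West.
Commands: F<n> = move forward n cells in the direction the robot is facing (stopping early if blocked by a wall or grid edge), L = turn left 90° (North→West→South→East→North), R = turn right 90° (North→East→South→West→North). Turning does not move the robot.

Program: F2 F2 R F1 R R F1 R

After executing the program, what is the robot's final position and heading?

Start: (row=1, col=9), facing West
  F2: move forward 2, now at (row=1, col=7)
  F2: move forward 2, now at (row=1, col=5)
  R: turn right, now facing North
  F1: move forward 1, now at (row=0, col=5)
  R: turn right, now facing East
  R: turn right, now facing South
  F1: move forward 1, now at (row=1, col=5)
  R: turn right, now facing West
Final: (row=1, col=5), facing West

Answer: Final position: (row=1, col=5), facing West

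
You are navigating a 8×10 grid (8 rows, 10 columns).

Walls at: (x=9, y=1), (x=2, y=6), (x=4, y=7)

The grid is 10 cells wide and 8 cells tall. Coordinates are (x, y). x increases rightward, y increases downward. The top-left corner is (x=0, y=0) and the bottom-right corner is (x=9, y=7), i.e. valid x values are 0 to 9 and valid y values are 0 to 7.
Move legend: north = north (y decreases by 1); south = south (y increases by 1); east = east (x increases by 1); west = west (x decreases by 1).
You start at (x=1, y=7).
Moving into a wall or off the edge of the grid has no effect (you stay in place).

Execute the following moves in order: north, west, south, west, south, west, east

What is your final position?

Answer: Final position: (x=1, y=7)

Derivation:
Start: (x=1, y=7)
  north (north): (x=1, y=7) -> (x=1, y=6)
  west (west): (x=1, y=6) -> (x=0, y=6)
  south (south): (x=0, y=6) -> (x=0, y=7)
  west (west): blocked, stay at (x=0, y=7)
  south (south): blocked, stay at (x=0, y=7)
  west (west): blocked, stay at (x=0, y=7)
  east (east): (x=0, y=7) -> (x=1, y=7)
Final: (x=1, y=7)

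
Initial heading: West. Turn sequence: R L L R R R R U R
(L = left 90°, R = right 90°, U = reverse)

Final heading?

Answer: Final heading: East

Derivation:
Start: West
  R (right (90° clockwise)) -> North
  L (left (90° counter-clockwise)) -> West
  L (left (90° counter-clockwise)) -> South
  R (right (90° clockwise)) -> West
  R (right (90° clockwise)) -> North
  R (right (90° clockwise)) -> East
  R (right (90° clockwise)) -> South
  U (U-turn (180°)) -> North
  R (right (90° clockwise)) -> East
Final: East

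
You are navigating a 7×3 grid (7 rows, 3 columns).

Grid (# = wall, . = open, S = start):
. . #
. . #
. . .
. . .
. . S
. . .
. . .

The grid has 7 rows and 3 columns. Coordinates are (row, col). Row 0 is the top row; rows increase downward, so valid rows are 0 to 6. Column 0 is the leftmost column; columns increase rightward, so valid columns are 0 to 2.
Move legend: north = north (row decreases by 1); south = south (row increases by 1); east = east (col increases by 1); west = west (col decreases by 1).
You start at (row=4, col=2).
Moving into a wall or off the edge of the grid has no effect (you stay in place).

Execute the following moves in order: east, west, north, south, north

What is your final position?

Start: (row=4, col=2)
  east (east): blocked, stay at (row=4, col=2)
  west (west): (row=4, col=2) -> (row=4, col=1)
  north (north): (row=4, col=1) -> (row=3, col=1)
  south (south): (row=3, col=1) -> (row=4, col=1)
  north (north): (row=4, col=1) -> (row=3, col=1)
Final: (row=3, col=1)

Answer: Final position: (row=3, col=1)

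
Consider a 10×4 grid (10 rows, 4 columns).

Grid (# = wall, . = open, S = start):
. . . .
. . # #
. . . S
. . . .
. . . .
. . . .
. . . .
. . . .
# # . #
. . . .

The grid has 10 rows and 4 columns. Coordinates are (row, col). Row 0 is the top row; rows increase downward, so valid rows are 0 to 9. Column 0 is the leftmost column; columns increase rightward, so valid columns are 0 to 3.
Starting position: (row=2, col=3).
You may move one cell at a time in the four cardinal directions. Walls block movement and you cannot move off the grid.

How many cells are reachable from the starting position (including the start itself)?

Answer: Reachable cells: 35

Derivation:
BFS flood-fill from (row=2, col=3):
  Distance 0: (row=2, col=3)
  Distance 1: (row=2, col=2), (row=3, col=3)
  Distance 2: (row=2, col=1), (row=3, col=2), (row=4, col=3)
  Distance 3: (row=1, col=1), (row=2, col=0), (row=3, col=1), (row=4, col=2), (row=5, col=3)
  Distance 4: (row=0, col=1), (row=1, col=0), (row=3, col=0), (row=4, col=1), (row=5, col=2), (row=6, col=3)
  Distance 5: (row=0, col=0), (row=0, col=2), (row=4, col=0), (row=5, col=1), (row=6, col=2), (row=7, col=3)
  Distance 6: (row=0, col=3), (row=5, col=0), (row=6, col=1), (row=7, col=2)
  Distance 7: (row=6, col=0), (row=7, col=1), (row=8, col=2)
  Distance 8: (row=7, col=0), (row=9, col=2)
  Distance 9: (row=9, col=1), (row=9, col=3)
  Distance 10: (row=9, col=0)
Total reachable: 35 (grid has 35 open cells total)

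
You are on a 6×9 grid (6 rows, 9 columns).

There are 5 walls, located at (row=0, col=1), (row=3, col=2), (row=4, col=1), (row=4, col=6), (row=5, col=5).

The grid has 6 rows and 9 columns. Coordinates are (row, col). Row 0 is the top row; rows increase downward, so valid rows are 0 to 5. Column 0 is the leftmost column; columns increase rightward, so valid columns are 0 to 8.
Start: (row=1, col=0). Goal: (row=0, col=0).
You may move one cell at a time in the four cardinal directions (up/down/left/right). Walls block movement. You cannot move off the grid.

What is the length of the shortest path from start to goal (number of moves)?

Answer: Shortest path length: 1

Derivation:
BFS from (row=1, col=0) until reaching (row=0, col=0):
  Distance 0: (row=1, col=0)
  Distance 1: (row=0, col=0), (row=1, col=1), (row=2, col=0)  <- goal reached here
One shortest path (1 moves): (row=1, col=0) -> (row=0, col=0)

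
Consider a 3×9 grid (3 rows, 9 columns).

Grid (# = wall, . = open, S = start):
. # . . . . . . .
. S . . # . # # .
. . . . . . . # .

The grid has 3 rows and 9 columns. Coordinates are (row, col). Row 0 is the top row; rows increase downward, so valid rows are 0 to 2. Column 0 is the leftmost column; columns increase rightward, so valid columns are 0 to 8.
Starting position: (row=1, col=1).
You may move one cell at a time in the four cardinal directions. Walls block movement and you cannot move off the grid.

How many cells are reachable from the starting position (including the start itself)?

Answer: Reachable cells: 22

Derivation:
BFS flood-fill from (row=1, col=1):
  Distance 0: (row=1, col=1)
  Distance 1: (row=1, col=0), (row=1, col=2), (row=2, col=1)
  Distance 2: (row=0, col=0), (row=0, col=2), (row=1, col=3), (row=2, col=0), (row=2, col=2)
  Distance 3: (row=0, col=3), (row=2, col=3)
  Distance 4: (row=0, col=4), (row=2, col=4)
  Distance 5: (row=0, col=5), (row=2, col=5)
  Distance 6: (row=0, col=6), (row=1, col=5), (row=2, col=6)
  Distance 7: (row=0, col=7)
  Distance 8: (row=0, col=8)
  Distance 9: (row=1, col=8)
  Distance 10: (row=2, col=8)
Total reachable: 22 (grid has 22 open cells total)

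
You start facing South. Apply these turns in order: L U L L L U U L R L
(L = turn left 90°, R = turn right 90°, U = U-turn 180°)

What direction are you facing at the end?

Answer: Final heading: West

Derivation:
Start: South
  L (left (90° counter-clockwise)) -> East
  U (U-turn (180°)) -> West
  L (left (90° counter-clockwise)) -> South
  L (left (90° counter-clockwise)) -> East
  L (left (90° counter-clockwise)) -> North
  U (U-turn (180°)) -> South
  U (U-turn (180°)) -> North
  L (left (90° counter-clockwise)) -> West
  R (right (90° clockwise)) -> North
  L (left (90° counter-clockwise)) -> West
Final: West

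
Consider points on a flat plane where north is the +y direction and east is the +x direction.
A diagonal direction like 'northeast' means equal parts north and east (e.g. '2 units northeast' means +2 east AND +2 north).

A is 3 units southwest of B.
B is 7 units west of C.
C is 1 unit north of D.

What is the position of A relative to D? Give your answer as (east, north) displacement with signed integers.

Answer: A is at (east=-10, north=-2) relative to D.

Derivation:
Place D at the origin (east=0, north=0).
  C is 1 unit north of D: delta (east=+0, north=+1); C at (east=0, north=1).
  B is 7 units west of C: delta (east=-7, north=+0); B at (east=-7, north=1).
  A is 3 units southwest of B: delta (east=-3, north=-3); A at (east=-10, north=-2).
Therefore A relative to D: (east=-10, north=-2).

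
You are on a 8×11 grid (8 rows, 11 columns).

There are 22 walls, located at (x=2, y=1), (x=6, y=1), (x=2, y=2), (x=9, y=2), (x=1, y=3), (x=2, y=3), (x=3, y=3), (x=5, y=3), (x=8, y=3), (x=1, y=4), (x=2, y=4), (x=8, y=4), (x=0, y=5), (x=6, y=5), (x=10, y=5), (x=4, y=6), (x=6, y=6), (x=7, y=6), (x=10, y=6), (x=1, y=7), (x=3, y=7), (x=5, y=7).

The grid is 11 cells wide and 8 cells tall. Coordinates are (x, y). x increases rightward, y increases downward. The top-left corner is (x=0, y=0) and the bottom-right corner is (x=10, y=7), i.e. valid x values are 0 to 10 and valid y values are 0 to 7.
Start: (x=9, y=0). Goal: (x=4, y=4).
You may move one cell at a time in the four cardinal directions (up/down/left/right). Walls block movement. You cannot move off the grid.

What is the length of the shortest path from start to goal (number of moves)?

BFS from (x=9, y=0) until reaching (x=4, y=4):
  Distance 0: (x=9, y=0)
  Distance 1: (x=8, y=0), (x=10, y=0), (x=9, y=1)
  Distance 2: (x=7, y=0), (x=8, y=1), (x=10, y=1)
  Distance 3: (x=6, y=0), (x=7, y=1), (x=8, y=2), (x=10, y=2)
  Distance 4: (x=5, y=0), (x=7, y=2), (x=10, y=3)
  Distance 5: (x=4, y=0), (x=5, y=1), (x=6, y=2), (x=7, y=3), (x=9, y=3), (x=10, y=4)
  Distance 6: (x=3, y=0), (x=4, y=1), (x=5, y=2), (x=6, y=3), (x=7, y=4), (x=9, y=4)
  Distance 7: (x=2, y=0), (x=3, y=1), (x=4, y=2), (x=6, y=4), (x=7, y=5), (x=9, y=5)
  Distance 8: (x=1, y=0), (x=3, y=2), (x=4, y=3), (x=5, y=4), (x=8, y=5), (x=9, y=6)
  Distance 9: (x=0, y=0), (x=1, y=1), (x=4, y=4), (x=5, y=5), (x=8, y=6), (x=9, y=7)  <- goal reached here
One shortest path (9 moves): (x=9, y=0) -> (x=8, y=0) -> (x=7, y=0) -> (x=6, y=0) -> (x=5, y=0) -> (x=4, y=0) -> (x=4, y=1) -> (x=4, y=2) -> (x=4, y=3) -> (x=4, y=4)

Answer: Shortest path length: 9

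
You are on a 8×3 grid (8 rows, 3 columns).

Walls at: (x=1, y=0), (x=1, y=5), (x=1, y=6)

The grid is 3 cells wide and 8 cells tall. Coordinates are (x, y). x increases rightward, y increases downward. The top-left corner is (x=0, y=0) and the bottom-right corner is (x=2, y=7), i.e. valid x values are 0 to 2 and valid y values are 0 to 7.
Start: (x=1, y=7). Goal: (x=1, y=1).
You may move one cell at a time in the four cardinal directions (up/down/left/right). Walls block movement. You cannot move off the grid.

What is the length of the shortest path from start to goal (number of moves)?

Answer: Shortest path length: 8

Derivation:
BFS from (x=1, y=7) until reaching (x=1, y=1):
  Distance 0: (x=1, y=7)
  Distance 1: (x=0, y=7), (x=2, y=7)
  Distance 2: (x=0, y=6), (x=2, y=6)
  Distance 3: (x=0, y=5), (x=2, y=5)
  Distance 4: (x=0, y=4), (x=2, y=4)
  Distance 5: (x=0, y=3), (x=2, y=3), (x=1, y=4)
  Distance 6: (x=0, y=2), (x=2, y=2), (x=1, y=3)
  Distance 7: (x=0, y=1), (x=2, y=1), (x=1, y=2)
  Distance 8: (x=0, y=0), (x=2, y=0), (x=1, y=1)  <- goal reached here
One shortest path (8 moves): (x=1, y=7) -> (x=2, y=7) -> (x=2, y=6) -> (x=2, y=5) -> (x=2, y=4) -> (x=1, y=4) -> (x=1, y=3) -> (x=1, y=2) -> (x=1, y=1)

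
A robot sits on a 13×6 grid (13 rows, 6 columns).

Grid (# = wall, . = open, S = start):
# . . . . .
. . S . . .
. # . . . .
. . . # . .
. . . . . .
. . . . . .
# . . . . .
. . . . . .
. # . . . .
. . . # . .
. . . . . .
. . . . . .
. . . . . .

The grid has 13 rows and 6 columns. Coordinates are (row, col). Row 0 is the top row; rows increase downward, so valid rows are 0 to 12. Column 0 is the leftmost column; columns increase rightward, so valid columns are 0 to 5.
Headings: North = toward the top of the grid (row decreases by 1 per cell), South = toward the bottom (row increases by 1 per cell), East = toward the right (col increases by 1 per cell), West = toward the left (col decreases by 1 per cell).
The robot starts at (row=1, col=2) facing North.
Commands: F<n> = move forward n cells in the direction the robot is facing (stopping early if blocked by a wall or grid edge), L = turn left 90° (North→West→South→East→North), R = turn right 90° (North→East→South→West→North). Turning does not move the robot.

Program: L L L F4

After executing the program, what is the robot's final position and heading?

Answer: Final position: (row=1, col=5), facing East

Derivation:
Start: (row=1, col=2), facing North
  L: turn left, now facing West
  L: turn left, now facing South
  L: turn left, now facing East
  F4: move forward 3/4 (blocked), now at (row=1, col=5)
Final: (row=1, col=5), facing East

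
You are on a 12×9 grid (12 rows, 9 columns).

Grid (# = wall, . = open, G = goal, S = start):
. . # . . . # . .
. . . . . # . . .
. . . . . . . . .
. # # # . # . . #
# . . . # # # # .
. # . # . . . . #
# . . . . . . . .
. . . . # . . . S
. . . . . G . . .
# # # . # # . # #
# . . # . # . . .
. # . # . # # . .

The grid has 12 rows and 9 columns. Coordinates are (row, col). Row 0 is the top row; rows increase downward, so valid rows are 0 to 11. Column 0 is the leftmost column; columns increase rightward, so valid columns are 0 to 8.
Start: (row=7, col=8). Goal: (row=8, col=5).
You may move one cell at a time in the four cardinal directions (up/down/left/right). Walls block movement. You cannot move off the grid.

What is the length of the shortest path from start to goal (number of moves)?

Answer: Shortest path length: 4

Derivation:
BFS from (row=7, col=8) until reaching (row=8, col=5):
  Distance 0: (row=7, col=8)
  Distance 1: (row=6, col=8), (row=7, col=7), (row=8, col=8)
  Distance 2: (row=6, col=7), (row=7, col=6), (row=8, col=7)
  Distance 3: (row=5, col=7), (row=6, col=6), (row=7, col=5), (row=8, col=6)
  Distance 4: (row=5, col=6), (row=6, col=5), (row=8, col=5), (row=9, col=6)  <- goal reached here
One shortest path (4 moves): (row=7, col=8) -> (row=7, col=7) -> (row=7, col=6) -> (row=7, col=5) -> (row=8, col=5)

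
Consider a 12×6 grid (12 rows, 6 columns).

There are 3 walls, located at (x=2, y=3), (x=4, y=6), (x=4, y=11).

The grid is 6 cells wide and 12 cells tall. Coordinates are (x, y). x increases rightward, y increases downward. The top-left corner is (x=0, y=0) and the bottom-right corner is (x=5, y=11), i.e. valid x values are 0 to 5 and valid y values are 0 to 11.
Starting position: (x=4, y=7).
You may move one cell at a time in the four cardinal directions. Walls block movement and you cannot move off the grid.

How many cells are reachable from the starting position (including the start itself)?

BFS flood-fill from (x=4, y=7):
  Distance 0: (x=4, y=7)
  Distance 1: (x=3, y=7), (x=5, y=7), (x=4, y=8)
  Distance 2: (x=3, y=6), (x=5, y=6), (x=2, y=7), (x=3, y=8), (x=5, y=8), (x=4, y=9)
  Distance 3: (x=3, y=5), (x=5, y=5), (x=2, y=6), (x=1, y=7), (x=2, y=8), (x=3, y=9), (x=5, y=9), (x=4, y=10)
  Distance 4: (x=3, y=4), (x=5, y=4), (x=2, y=5), (x=4, y=5), (x=1, y=6), (x=0, y=7), (x=1, y=8), (x=2, y=9), (x=3, y=10), (x=5, y=10)
  Distance 5: (x=3, y=3), (x=5, y=3), (x=2, y=4), (x=4, y=4), (x=1, y=5), (x=0, y=6), (x=0, y=8), (x=1, y=9), (x=2, y=10), (x=3, y=11), (x=5, y=11)
  Distance 6: (x=3, y=2), (x=5, y=2), (x=4, y=3), (x=1, y=4), (x=0, y=5), (x=0, y=9), (x=1, y=10), (x=2, y=11)
  Distance 7: (x=3, y=1), (x=5, y=1), (x=2, y=2), (x=4, y=2), (x=1, y=3), (x=0, y=4), (x=0, y=10), (x=1, y=11)
  Distance 8: (x=3, y=0), (x=5, y=0), (x=2, y=1), (x=4, y=1), (x=1, y=2), (x=0, y=3), (x=0, y=11)
  Distance 9: (x=2, y=0), (x=4, y=0), (x=1, y=1), (x=0, y=2)
  Distance 10: (x=1, y=0), (x=0, y=1)
  Distance 11: (x=0, y=0)
Total reachable: 69 (grid has 69 open cells total)

Answer: Reachable cells: 69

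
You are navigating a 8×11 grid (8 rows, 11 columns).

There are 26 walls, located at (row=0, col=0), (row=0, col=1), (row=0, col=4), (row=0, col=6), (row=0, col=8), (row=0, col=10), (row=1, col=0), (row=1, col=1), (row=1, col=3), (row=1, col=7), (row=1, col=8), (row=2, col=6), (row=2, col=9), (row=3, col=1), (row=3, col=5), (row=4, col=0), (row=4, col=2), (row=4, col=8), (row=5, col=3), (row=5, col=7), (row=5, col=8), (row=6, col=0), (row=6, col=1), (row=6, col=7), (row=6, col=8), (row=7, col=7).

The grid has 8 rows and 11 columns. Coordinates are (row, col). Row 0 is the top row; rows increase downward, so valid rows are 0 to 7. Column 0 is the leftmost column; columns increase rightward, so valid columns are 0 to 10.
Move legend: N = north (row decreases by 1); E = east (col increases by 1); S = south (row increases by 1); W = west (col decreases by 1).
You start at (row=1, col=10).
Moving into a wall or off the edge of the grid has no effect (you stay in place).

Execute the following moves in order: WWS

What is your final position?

Answer: Final position: (row=1, col=9)

Derivation:
Start: (row=1, col=10)
  W (west): (row=1, col=10) -> (row=1, col=9)
  W (west): blocked, stay at (row=1, col=9)
  S (south): blocked, stay at (row=1, col=9)
Final: (row=1, col=9)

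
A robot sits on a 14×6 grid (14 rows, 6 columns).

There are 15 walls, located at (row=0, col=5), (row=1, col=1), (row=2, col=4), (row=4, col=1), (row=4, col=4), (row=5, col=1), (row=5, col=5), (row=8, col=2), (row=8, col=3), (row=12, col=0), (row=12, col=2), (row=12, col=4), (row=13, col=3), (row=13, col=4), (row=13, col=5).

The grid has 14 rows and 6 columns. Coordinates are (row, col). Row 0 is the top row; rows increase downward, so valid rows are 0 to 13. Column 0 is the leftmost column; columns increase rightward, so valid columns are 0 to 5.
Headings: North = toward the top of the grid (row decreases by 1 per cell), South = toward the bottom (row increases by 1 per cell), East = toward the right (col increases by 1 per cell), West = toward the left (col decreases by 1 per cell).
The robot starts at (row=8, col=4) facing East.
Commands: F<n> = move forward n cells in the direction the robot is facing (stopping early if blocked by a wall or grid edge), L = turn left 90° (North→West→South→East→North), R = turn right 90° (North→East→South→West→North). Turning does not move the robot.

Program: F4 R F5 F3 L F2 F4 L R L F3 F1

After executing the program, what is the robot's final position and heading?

Answer: Final position: (row=8, col=5), facing North

Derivation:
Start: (row=8, col=4), facing East
  F4: move forward 1/4 (blocked), now at (row=8, col=5)
  R: turn right, now facing South
  F5: move forward 4/5 (blocked), now at (row=12, col=5)
  F3: move forward 0/3 (blocked), now at (row=12, col=5)
  L: turn left, now facing East
  F2: move forward 0/2 (blocked), now at (row=12, col=5)
  F4: move forward 0/4 (blocked), now at (row=12, col=5)
  L: turn left, now facing North
  R: turn right, now facing East
  L: turn left, now facing North
  F3: move forward 3, now at (row=9, col=5)
  F1: move forward 1, now at (row=8, col=5)
Final: (row=8, col=5), facing North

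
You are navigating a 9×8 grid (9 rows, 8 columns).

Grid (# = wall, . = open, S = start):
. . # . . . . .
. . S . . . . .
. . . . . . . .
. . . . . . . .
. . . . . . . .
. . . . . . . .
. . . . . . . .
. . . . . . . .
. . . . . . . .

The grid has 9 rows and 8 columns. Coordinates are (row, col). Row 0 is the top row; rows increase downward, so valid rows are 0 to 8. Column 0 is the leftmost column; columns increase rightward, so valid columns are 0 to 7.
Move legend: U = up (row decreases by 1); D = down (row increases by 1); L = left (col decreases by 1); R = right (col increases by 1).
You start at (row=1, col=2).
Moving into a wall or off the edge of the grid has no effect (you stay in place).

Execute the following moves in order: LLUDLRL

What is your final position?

Answer: Final position: (row=1, col=0)

Derivation:
Start: (row=1, col=2)
  L (left): (row=1, col=2) -> (row=1, col=1)
  L (left): (row=1, col=1) -> (row=1, col=0)
  U (up): (row=1, col=0) -> (row=0, col=0)
  D (down): (row=0, col=0) -> (row=1, col=0)
  L (left): blocked, stay at (row=1, col=0)
  R (right): (row=1, col=0) -> (row=1, col=1)
  L (left): (row=1, col=1) -> (row=1, col=0)
Final: (row=1, col=0)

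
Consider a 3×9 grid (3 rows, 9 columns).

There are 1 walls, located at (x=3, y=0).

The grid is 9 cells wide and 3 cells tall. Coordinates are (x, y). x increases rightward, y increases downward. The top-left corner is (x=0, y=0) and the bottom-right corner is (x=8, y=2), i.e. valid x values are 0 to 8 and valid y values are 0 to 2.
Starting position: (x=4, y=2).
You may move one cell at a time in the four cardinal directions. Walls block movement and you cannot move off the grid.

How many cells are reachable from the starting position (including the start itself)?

BFS flood-fill from (x=4, y=2):
  Distance 0: (x=4, y=2)
  Distance 1: (x=4, y=1), (x=3, y=2), (x=5, y=2)
  Distance 2: (x=4, y=0), (x=3, y=1), (x=5, y=1), (x=2, y=2), (x=6, y=2)
  Distance 3: (x=5, y=0), (x=2, y=1), (x=6, y=1), (x=1, y=2), (x=7, y=2)
  Distance 4: (x=2, y=0), (x=6, y=0), (x=1, y=1), (x=7, y=1), (x=0, y=2), (x=8, y=2)
  Distance 5: (x=1, y=0), (x=7, y=0), (x=0, y=1), (x=8, y=1)
  Distance 6: (x=0, y=0), (x=8, y=0)
Total reachable: 26 (grid has 26 open cells total)

Answer: Reachable cells: 26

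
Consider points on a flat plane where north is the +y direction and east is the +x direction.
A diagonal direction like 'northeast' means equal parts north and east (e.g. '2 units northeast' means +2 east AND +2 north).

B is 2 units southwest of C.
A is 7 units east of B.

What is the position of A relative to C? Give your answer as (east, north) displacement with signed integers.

Place C at the origin (east=0, north=0).
  B is 2 units southwest of C: delta (east=-2, north=-2); B at (east=-2, north=-2).
  A is 7 units east of B: delta (east=+7, north=+0); A at (east=5, north=-2).
Therefore A relative to C: (east=5, north=-2).

Answer: A is at (east=5, north=-2) relative to C.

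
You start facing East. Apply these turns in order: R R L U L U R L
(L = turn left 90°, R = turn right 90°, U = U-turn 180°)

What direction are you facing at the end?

Answer: Final heading: East

Derivation:
Start: East
  R (right (90° clockwise)) -> South
  R (right (90° clockwise)) -> West
  L (left (90° counter-clockwise)) -> South
  U (U-turn (180°)) -> North
  L (left (90° counter-clockwise)) -> West
  U (U-turn (180°)) -> East
  R (right (90° clockwise)) -> South
  L (left (90° counter-clockwise)) -> East
Final: East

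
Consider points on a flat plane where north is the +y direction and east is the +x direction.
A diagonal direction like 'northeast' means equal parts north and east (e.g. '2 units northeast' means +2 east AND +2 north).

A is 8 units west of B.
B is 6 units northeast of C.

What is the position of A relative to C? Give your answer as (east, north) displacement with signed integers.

Answer: A is at (east=-2, north=6) relative to C.

Derivation:
Place C at the origin (east=0, north=0).
  B is 6 units northeast of C: delta (east=+6, north=+6); B at (east=6, north=6).
  A is 8 units west of B: delta (east=-8, north=+0); A at (east=-2, north=6).
Therefore A relative to C: (east=-2, north=6).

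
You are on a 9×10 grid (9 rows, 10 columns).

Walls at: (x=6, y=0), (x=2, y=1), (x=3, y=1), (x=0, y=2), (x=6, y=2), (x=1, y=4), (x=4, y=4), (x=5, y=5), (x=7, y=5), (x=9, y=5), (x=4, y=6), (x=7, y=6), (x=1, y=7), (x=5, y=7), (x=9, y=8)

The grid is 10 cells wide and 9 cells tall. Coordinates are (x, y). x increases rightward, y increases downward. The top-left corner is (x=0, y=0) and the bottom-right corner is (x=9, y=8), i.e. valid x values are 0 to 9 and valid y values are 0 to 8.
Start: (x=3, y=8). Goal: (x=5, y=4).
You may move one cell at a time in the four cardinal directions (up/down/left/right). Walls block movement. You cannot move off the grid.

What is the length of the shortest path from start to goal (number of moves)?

BFS from (x=3, y=8) until reaching (x=5, y=4):
  Distance 0: (x=3, y=8)
  Distance 1: (x=3, y=7), (x=2, y=8), (x=4, y=8)
  Distance 2: (x=3, y=6), (x=2, y=7), (x=4, y=7), (x=1, y=8), (x=5, y=8)
  Distance 3: (x=3, y=5), (x=2, y=6), (x=0, y=8), (x=6, y=8)
  Distance 4: (x=3, y=4), (x=2, y=5), (x=4, y=5), (x=1, y=6), (x=0, y=7), (x=6, y=7), (x=7, y=8)
  Distance 5: (x=3, y=3), (x=2, y=4), (x=1, y=5), (x=0, y=6), (x=6, y=6), (x=7, y=7), (x=8, y=8)
  Distance 6: (x=3, y=2), (x=2, y=3), (x=4, y=3), (x=0, y=5), (x=6, y=5), (x=5, y=6), (x=8, y=7)
  Distance 7: (x=2, y=2), (x=4, y=2), (x=1, y=3), (x=5, y=3), (x=0, y=4), (x=6, y=4), (x=8, y=6), (x=9, y=7)
  Distance 8: (x=4, y=1), (x=1, y=2), (x=5, y=2), (x=0, y=3), (x=6, y=3), (x=5, y=4), (x=7, y=4), (x=8, y=5), (x=9, y=6)  <- goal reached here
One shortest path (8 moves): (x=3, y=8) -> (x=3, y=7) -> (x=3, y=6) -> (x=3, y=5) -> (x=3, y=4) -> (x=3, y=3) -> (x=4, y=3) -> (x=5, y=3) -> (x=5, y=4)

Answer: Shortest path length: 8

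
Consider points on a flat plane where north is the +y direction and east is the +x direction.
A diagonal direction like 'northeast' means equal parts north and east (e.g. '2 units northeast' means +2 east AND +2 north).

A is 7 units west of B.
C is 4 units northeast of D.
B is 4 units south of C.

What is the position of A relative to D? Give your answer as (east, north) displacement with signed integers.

Answer: A is at (east=-3, north=0) relative to D.

Derivation:
Place D at the origin (east=0, north=0).
  C is 4 units northeast of D: delta (east=+4, north=+4); C at (east=4, north=4).
  B is 4 units south of C: delta (east=+0, north=-4); B at (east=4, north=0).
  A is 7 units west of B: delta (east=-7, north=+0); A at (east=-3, north=0).
Therefore A relative to D: (east=-3, north=0).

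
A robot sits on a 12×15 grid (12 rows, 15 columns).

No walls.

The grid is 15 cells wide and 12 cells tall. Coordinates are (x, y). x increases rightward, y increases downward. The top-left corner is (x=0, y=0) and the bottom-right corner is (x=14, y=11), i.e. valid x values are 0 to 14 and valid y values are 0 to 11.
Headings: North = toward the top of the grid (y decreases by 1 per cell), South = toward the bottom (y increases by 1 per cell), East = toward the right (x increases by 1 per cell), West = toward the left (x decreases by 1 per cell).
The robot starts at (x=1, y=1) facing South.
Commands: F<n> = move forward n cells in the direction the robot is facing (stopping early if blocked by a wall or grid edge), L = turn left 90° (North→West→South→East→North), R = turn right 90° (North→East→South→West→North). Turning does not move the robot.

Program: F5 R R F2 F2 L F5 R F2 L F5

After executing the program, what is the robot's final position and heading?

Start: (x=1, y=1), facing South
  F5: move forward 5, now at (x=1, y=6)
  R: turn right, now facing West
  R: turn right, now facing North
  F2: move forward 2, now at (x=1, y=4)
  F2: move forward 2, now at (x=1, y=2)
  L: turn left, now facing West
  F5: move forward 1/5 (blocked), now at (x=0, y=2)
  R: turn right, now facing North
  F2: move forward 2, now at (x=0, y=0)
  L: turn left, now facing West
  F5: move forward 0/5 (blocked), now at (x=0, y=0)
Final: (x=0, y=0), facing West

Answer: Final position: (x=0, y=0), facing West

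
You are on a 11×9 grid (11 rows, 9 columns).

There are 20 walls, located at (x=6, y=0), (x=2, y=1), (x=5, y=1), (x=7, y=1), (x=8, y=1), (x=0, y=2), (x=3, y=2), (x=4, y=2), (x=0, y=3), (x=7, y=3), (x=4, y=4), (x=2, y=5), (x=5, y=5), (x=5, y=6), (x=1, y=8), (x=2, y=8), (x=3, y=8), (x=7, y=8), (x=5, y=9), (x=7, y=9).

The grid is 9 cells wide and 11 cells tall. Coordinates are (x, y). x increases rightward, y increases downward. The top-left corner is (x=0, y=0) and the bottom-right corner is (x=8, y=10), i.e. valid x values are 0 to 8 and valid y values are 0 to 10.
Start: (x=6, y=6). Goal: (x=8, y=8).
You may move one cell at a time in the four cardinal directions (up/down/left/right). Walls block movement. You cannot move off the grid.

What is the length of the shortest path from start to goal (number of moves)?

Answer: Shortest path length: 4

Derivation:
BFS from (x=6, y=6) until reaching (x=8, y=8):
  Distance 0: (x=6, y=6)
  Distance 1: (x=6, y=5), (x=7, y=6), (x=6, y=7)
  Distance 2: (x=6, y=4), (x=7, y=5), (x=8, y=6), (x=5, y=7), (x=7, y=7), (x=6, y=8)
  Distance 3: (x=6, y=3), (x=5, y=4), (x=7, y=4), (x=8, y=5), (x=4, y=7), (x=8, y=7), (x=5, y=8), (x=6, y=9)
  Distance 4: (x=6, y=2), (x=5, y=3), (x=8, y=4), (x=4, y=6), (x=3, y=7), (x=4, y=8), (x=8, y=8), (x=6, y=10)  <- goal reached here
One shortest path (4 moves): (x=6, y=6) -> (x=7, y=6) -> (x=8, y=6) -> (x=8, y=7) -> (x=8, y=8)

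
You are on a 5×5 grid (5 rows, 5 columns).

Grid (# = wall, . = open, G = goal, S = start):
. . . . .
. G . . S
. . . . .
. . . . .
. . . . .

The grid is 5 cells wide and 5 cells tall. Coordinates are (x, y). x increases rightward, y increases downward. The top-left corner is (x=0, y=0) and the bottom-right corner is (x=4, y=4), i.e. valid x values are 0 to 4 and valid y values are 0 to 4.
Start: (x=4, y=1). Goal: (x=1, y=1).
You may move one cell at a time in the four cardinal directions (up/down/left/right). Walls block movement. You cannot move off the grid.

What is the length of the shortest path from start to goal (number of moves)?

BFS from (x=4, y=1) until reaching (x=1, y=1):
  Distance 0: (x=4, y=1)
  Distance 1: (x=4, y=0), (x=3, y=1), (x=4, y=2)
  Distance 2: (x=3, y=0), (x=2, y=1), (x=3, y=2), (x=4, y=3)
  Distance 3: (x=2, y=0), (x=1, y=1), (x=2, y=2), (x=3, y=3), (x=4, y=4)  <- goal reached here
One shortest path (3 moves): (x=4, y=1) -> (x=3, y=1) -> (x=2, y=1) -> (x=1, y=1)

Answer: Shortest path length: 3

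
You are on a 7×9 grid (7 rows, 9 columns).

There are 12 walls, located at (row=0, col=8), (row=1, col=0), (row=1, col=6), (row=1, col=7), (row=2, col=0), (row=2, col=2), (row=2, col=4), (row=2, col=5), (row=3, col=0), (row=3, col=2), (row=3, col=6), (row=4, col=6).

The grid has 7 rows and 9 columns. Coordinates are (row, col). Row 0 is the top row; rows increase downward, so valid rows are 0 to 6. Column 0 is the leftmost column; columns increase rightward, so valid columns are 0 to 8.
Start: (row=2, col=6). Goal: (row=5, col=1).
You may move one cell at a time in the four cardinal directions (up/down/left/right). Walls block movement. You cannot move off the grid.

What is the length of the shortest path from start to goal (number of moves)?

BFS from (row=2, col=6) until reaching (row=5, col=1):
  Distance 0: (row=2, col=6)
  Distance 1: (row=2, col=7)
  Distance 2: (row=2, col=8), (row=3, col=7)
  Distance 3: (row=1, col=8), (row=3, col=8), (row=4, col=7)
  Distance 4: (row=4, col=8), (row=5, col=7)
  Distance 5: (row=5, col=6), (row=5, col=8), (row=6, col=7)
  Distance 6: (row=5, col=5), (row=6, col=6), (row=6, col=8)
  Distance 7: (row=4, col=5), (row=5, col=4), (row=6, col=5)
  Distance 8: (row=3, col=5), (row=4, col=4), (row=5, col=3), (row=6, col=4)
  Distance 9: (row=3, col=4), (row=4, col=3), (row=5, col=2), (row=6, col=3)
  Distance 10: (row=3, col=3), (row=4, col=2), (row=5, col=1), (row=6, col=2)  <- goal reached here
One shortest path (10 moves): (row=2, col=6) -> (row=2, col=7) -> (row=3, col=7) -> (row=4, col=7) -> (row=5, col=7) -> (row=5, col=6) -> (row=5, col=5) -> (row=5, col=4) -> (row=5, col=3) -> (row=5, col=2) -> (row=5, col=1)

Answer: Shortest path length: 10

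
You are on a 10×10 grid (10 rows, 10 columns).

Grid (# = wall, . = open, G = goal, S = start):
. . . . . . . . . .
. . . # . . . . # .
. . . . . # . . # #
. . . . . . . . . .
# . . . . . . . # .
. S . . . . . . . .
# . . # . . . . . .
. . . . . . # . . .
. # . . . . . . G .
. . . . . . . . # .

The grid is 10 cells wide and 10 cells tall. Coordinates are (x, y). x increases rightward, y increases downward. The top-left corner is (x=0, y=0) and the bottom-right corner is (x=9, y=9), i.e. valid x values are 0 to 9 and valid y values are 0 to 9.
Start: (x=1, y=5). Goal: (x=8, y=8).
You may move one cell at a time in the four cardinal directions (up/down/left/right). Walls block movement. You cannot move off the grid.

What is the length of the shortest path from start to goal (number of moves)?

Answer: Shortest path length: 10

Derivation:
BFS from (x=1, y=5) until reaching (x=8, y=8):
  Distance 0: (x=1, y=5)
  Distance 1: (x=1, y=4), (x=0, y=5), (x=2, y=5), (x=1, y=6)
  Distance 2: (x=1, y=3), (x=2, y=4), (x=3, y=5), (x=2, y=6), (x=1, y=7)
  Distance 3: (x=1, y=2), (x=0, y=3), (x=2, y=3), (x=3, y=4), (x=4, y=5), (x=0, y=7), (x=2, y=7)
  Distance 4: (x=1, y=1), (x=0, y=2), (x=2, y=2), (x=3, y=3), (x=4, y=4), (x=5, y=5), (x=4, y=6), (x=3, y=7), (x=0, y=8), (x=2, y=8)
  Distance 5: (x=1, y=0), (x=0, y=1), (x=2, y=1), (x=3, y=2), (x=4, y=3), (x=5, y=4), (x=6, y=5), (x=5, y=6), (x=4, y=7), (x=3, y=8), (x=0, y=9), (x=2, y=9)
  Distance 6: (x=0, y=0), (x=2, y=0), (x=4, y=2), (x=5, y=3), (x=6, y=4), (x=7, y=5), (x=6, y=6), (x=5, y=7), (x=4, y=8), (x=1, y=9), (x=3, y=9)
  Distance 7: (x=3, y=0), (x=4, y=1), (x=6, y=3), (x=7, y=4), (x=8, y=5), (x=7, y=6), (x=5, y=8), (x=4, y=9)
  Distance 8: (x=4, y=0), (x=5, y=1), (x=6, y=2), (x=7, y=3), (x=9, y=5), (x=8, y=6), (x=7, y=7), (x=6, y=8), (x=5, y=9)
  Distance 9: (x=5, y=0), (x=6, y=1), (x=7, y=2), (x=8, y=3), (x=9, y=4), (x=9, y=6), (x=8, y=7), (x=7, y=8), (x=6, y=9)
  Distance 10: (x=6, y=0), (x=7, y=1), (x=9, y=3), (x=9, y=7), (x=8, y=8), (x=7, y=9)  <- goal reached here
One shortest path (10 moves): (x=1, y=5) -> (x=2, y=5) -> (x=3, y=5) -> (x=4, y=5) -> (x=5, y=5) -> (x=6, y=5) -> (x=7, y=5) -> (x=8, y=5) -> (x=8, y=6) -> (x=8, y=7) -> (x=8, y=8)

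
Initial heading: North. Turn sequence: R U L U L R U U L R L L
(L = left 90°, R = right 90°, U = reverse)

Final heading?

Start: North
  R (right (90° clockwise)) -> East
  U (U-turn (180°)) -> West
  L (left (90° counter-clockwise)) -> South
  U (U-turn (180°)) -> North
  L (left (90° counter-clockwise)) -> West
  R (right (90° clockwise)) -> North
  U (U-turn (180°)) -> South
  U (U-turn (180°)) -> North
  L (left (90° counter-clockwise)) -> West
  R (right (90° clockwise)) -> North
  L (left (90° counter-clockwise)) -> West
  L (left (90° counter-clockwise)) -> South
Final: South

Answer: Final heading: South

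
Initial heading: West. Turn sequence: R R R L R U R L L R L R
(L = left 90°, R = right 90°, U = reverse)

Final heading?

Start: West
  R (right (90° clockwise)) -> North
  R (right (90° clockwise)) -> East
  R (right (90° clockwise)) -> South
  L (left (90° counter-clockwise)) -> East
  R (right (90° clockwise)) -> South
  U (U-turn (180°)) -> North
  R (right (90° clockwise)) -> East
  L (left (90° counter-clockwise)) -> North
  L (left (90° counter-clockwise)) -> West
  R (right (90° clockwise)) -> North
  L (left (90° counter-clockwise)) -> West
  R (right (90° clockwise)) -> North
Final: North

Answer: Final heading: North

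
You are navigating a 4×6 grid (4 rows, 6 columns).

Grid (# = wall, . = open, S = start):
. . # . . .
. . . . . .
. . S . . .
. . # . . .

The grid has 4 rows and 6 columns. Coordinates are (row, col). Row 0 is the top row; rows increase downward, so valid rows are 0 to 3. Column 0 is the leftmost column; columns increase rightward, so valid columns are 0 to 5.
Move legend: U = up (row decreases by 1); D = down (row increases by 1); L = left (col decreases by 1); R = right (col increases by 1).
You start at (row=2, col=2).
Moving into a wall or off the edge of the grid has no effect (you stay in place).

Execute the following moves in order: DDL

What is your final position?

Answer: Final position: (row=2, col=1)

Derivation:
Start: (row=2, col=2)
  D (down): blocked, stay at (row=2, col=2)
  D (down): blocked, stay at (row=2, col=2)
  L (left): (row=2, col=2) -> (row=2, col=1)
Final: (row=2, col=1)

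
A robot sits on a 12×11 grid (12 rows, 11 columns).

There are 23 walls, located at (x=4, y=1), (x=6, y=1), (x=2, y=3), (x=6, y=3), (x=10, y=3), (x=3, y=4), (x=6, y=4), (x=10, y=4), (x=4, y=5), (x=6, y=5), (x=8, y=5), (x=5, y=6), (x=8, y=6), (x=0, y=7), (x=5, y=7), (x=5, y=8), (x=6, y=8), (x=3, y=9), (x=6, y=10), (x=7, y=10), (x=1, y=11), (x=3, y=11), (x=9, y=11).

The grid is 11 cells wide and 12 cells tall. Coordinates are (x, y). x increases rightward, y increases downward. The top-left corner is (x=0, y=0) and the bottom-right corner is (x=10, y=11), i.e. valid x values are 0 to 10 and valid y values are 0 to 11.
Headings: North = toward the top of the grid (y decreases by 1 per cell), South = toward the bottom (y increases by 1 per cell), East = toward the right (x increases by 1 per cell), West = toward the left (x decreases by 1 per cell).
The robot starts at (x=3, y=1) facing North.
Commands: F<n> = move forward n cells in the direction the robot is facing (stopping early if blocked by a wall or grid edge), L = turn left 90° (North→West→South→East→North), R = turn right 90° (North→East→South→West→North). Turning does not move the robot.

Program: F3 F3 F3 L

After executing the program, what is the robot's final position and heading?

Start: (x=3, y=1), facing North
  F3: move forward 1/3 (blocked), now at (x=3, y=0)
  F3: move forward 0/3 (blocked), now at (x=3, y=0)
  F3: move forward 0/3 (blocked), now at (x=3, y=0)
  L: turn left, now facing West
Final: (x=3, y=0), facing West

Answer: Final position: (x=3, y=0), facing West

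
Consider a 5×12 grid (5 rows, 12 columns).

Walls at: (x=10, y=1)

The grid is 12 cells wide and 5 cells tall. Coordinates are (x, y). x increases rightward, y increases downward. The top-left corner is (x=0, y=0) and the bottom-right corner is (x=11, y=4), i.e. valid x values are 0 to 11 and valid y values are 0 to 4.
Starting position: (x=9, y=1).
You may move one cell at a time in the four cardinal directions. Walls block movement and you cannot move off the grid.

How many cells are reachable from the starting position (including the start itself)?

BFS flood-fill from (x=9, y=1):
  Distance 0: (x=9, y=1)
  Distance 1: (x=9, y=0), (x=8, y=1), (x=9, y=2)
  Distance 2: (x=8, y=0), (x=10, y=0), (x=7, y=1), (x=8, y=2), (x=10, y=2), (x=9, y=3)
  Distance 3: (x=7, y=0), (x=11, y=0), (x=6, y=1), (x=7, y=2), (x=11, y=2), (x=8, y=3), (x=10, y=3), (x=9, y=4)
  Distance 4: (x=6, y=0), (x=5, y=1), (x=11, y=1), (x=6, y=2), (x=7, y=3), (x=11, y=3), (x=8, y=4), (x=10, y=4)
  Distance 5: (x=5, y=0), (x=4, y=1), (x=5, y=2), (x=6, y=3), (x=7, y=4), (x=11, y=4)
  Distance 6: (x=4, y=0), (x=3, y=1), (x=4, y=2), (x=5, y=3), (x=6, y=4)
  Distance 7: (x=3, y=0), (x=2, y=1), (x=3, y=2), (x=4, y=3), (x=5, y=4)
  Distance 8: (x=2, y=0), (x=1, y=1), (x=2, y=2), (x=3, y=3), (x=4, y=4)
  Distance 9: (x=1, y=0), (x=0, y=1), (x=1, y=2), (x=2, y=3), (x=3, y=4)
  Distance 10: (x=0, y=0), (x=0, y=2), (x=1, y=3), (x=2, y=4)
  Distance 11: (x=0, y=3), (x=1, y=4)
  Distance 12: (x=0, y=4)
Total reachable: 59 (grid has 59 open cells total)

Answer: Reachable cells: 59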